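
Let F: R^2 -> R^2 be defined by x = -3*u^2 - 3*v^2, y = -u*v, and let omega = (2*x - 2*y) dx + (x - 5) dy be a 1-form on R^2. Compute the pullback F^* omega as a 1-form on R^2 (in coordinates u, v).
F^* omega = (36*u^3 - 9*u^2*v + 36*u*v^2 + 3*v^3 + 5*v) du + (3*u^3 + 36*u^2*v - 9*u*v^2 + 5*u + 36*v^3) dv

Using F^*(f dg) = (f ∘ F) d(g ∘ F), substitute each coordinate x_i by F_i(u, v) in f_i, and replace dx_i by d F_i = (∂F_i/∂u) du + (∂F_i/∂v) dv.
  For the x component: f_1(F) = -6*u^2 + 2*u*v - 6*v^2; d F_1 = (-6*u) du + (-6*v) dv
  For the y component: f_2(F) = -3*u^2 - 3*v^2 - 5; d F_2 = (-v) du + (-u) dv
Combining and collecting du, dv coefficients:
  coeff of du: 36*u^3 - 9*u^2*v + 36*u*v^2 + 3*v^3 + 5*v
  coeff of dv: 3*u^3 + 36*u^2*v - 9*u*v^2 + 5*u + 36*v^3
F^* omega = (36*u^3 - 9*u^2*v + 36*u*v^2 + 3*v^3 + 5*v) du + (3*u^3 + 36*u^2*v - 9*u*v^2 + 5*u + 36*v^3) dv.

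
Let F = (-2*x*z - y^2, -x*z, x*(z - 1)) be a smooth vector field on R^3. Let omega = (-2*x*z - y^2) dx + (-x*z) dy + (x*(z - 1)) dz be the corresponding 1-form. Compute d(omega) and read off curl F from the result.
d(omega) = (x) dy ∧ dz + (-2*x - z + 1) dz ∧ dx + (2*y - z) dx ∧ dy; curl F = (x, -2*x - z + 1, 2*y - z)

d omega = sum_{i<j} (∂f_j/∂x_i - ∂f_i/∂x_j) dx_i ∧ dx_j. Under the identification (dy ∧ dz, dz ∧ dx, dx ∧ dy) ↔ (e_x, e_y, e_z), the coefficients are exactly the components of curl F. Compute:
  ∂R/∂y - ∂Q/∂z = (0) - (-x) = x
  ∂P/∂z - ∂R/∂x = (-2*x) - (z - 1) = -2*x - z + 1
  ∂Q/∂x - ∂P/∂y = (-z) - (-2*y) = 2*y - z.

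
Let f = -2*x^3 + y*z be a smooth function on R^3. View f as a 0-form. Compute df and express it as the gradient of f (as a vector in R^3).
df = (-6*x^2) dx + (z) dy + (y) dz; grad f = (-6*x^2, z, y)

For a 0-form f, d f = (∂f/∂x) dx + (∂f/∂y) dy + (∂f/∂z) dz. The components of the vector representation are exactly the entries of grad f in Cartesian coordinates:
  ∂f/∂x = -6*x^2
  ∂f/∂y = z
  ∂f/∂z = y.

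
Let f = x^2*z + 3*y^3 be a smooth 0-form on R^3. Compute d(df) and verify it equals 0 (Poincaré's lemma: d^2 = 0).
d(df) = 0

Step 1: df = sum_i (∂f/∂x_i) dx_i = (2*x*z) dx + (9*y^2) dy + (x^2) dz.
Step 2: Apply d again. Using the 1-form formula, the coefficient of dx ∧ dy in d(df) is ∂^2 f/∂x ∂y - ∂^2 f/∂y ∂x = (0) - (0) = 0 (equality of mixed partials for smooth f).
Similarly for dx ∧ dz and dy ∧ dz — all coefficients vanish. So d(df) = 0.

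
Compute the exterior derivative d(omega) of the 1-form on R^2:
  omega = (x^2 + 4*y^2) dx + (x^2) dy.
d(omega) = (2*x - 8*y) dx ∧ dy

For a 1-form omega = sum_i f_i dx_i, the exterior derivative is
  d(omega) = sum_{i < j} (∂f_j/∂x_i - ∂f_i/∂x_j) dx_i ∧ dx_j.
  coefficient of dx ∧ dy: ∂f_2/∂x - ∂f_1/∂y = ∂(x^2)/∂x - ∂(x^2 + 4*y^2)/∂y = 2*x - 8*y
Assembling: d(omega) = (2*x - 8*y) dx ∧ dy.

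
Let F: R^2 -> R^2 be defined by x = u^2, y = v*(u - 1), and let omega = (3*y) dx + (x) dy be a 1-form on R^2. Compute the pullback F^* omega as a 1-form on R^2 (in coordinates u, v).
F^* omega = (u*v*(7*u - 6)) du + (u^2*(u - 1)) dv

Using F^*(f dg) = (f ∘ F) d(g ∘ F), substitute each coordinate x_i by F_i(u, v) in f_i, and replace dx_i by d F_i = (∂F_i/∂u) du + (∂F_i/∂v) dv.
  For the x component: f_1(F) = 3*v*(u - 1); d F_1 = (2*u) du + (0) dv
  For the y component: f_2(F) = u^2; d F_2 = (v) du + (u - 1) dv
Combining and collecting du, dv coefficients:
  coeff of du: u*v*(7*u - 6)
  coeff of dv: u^2*(u - 1)
F^* omega = (u*v*(7*u - 6)) du + (u^2*(u - 1)) dv.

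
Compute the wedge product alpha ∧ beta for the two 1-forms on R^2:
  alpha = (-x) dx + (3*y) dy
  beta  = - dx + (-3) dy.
alpha ∧ beta = (3*x + 3*y) dx ∧ dy

Distribute the wedge, using dx_i ∧ dx_j = -dx_j ∧ dx_i and dx_i ∧ dx_i = 0. For each pair (i, j) with i < j, the coefficient of dx_i ∧ dx_j in alpha ∧ beta is (alpha_i * beta_j - alpha_j * beta_i). Collecting: alpha ∧ beta = (3*x + 3*y) dx ∧ dy.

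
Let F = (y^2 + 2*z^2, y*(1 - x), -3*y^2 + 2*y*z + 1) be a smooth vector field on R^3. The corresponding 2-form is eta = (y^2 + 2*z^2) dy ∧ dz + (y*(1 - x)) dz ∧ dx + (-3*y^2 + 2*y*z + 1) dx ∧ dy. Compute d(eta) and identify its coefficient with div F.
d(eta) = (-x + 2*y + 1) dx ∧ dy ∧ dz; div F = -x + 2*y + 1

For a 2-form in R^3 of the form above, applying d gives a 3-form with coefficient ∂P/∂x + ∂Q/∂y + ∂R/∂z:
  ∂P/∂x = 0
  ∂Q/∂y = 1 - x
  ∂R/∂z = 2*y
Sum = -x + 2*y + 1, which is exactly div F.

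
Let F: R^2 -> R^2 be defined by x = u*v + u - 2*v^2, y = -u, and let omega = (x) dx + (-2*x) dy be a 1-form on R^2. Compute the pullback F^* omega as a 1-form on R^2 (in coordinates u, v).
F^* omega = (u*v^2 + 4*u*v + 3*u - 2*v^3 - 6*v^2) du + (u^2*v + u^2 - 6*u*v^2 - 4*u*v + 8*v^3) dv

Using F^*(f dg) = (f ∘ F) d(g ∘ F), substitute each coordinate x_i by F_i(u, v) in f_i, and replace dx_i by d F_i = (∂F_i/∂u) du + (∂F_i/∂v) dv.
  For the x component: f_1(F) = u*v + u - 2*v^2; d F_1 = (v + 1) du + (u - 4*v) dv
  For the y component: f_2(F) = -2*u*v - 2*u + 4*v^2; d F_2 = (-1) du + (0) dv
Combining and collecting du, dv coefficients:
  coeff of du: u*v^2 + 4*u*v + 3*u - 2*v^3 - 6*v^2
  coeff of dv: u^2*v + u^2 - 6*u*v^2 - 4*u*v + 8*v^3
F^* omega = (u*v^2 + 4*u*v + 3*u - 2*v^3 - 6*v^2) du + (u^2*v + u^2 - 6*u*v^2 - 4*u*v + 8*v^3) dv.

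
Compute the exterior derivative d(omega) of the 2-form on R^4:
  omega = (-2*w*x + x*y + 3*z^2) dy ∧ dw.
d(omega) = (-2*w + y) dx ∧ dy ∧ dw + (-6*z) dy ∧ dz ∧ dw

For a 2-form omega = sum_{i<j} g_{ij} dx_i ∧ dx_j, the exterior derivative is
  d(omega) = sum_{i<j} d(g_{ij}) ∧ dx_i ∧ dx_j = sum_{i<j, k} (∂g_{ij}/∂x_k) dx_k ∧ dx_i ∧ dx_j.
Expand each term, using dx_k ∧ dx_i ∧ dx_j = sgn(permutation) dx_{(a)} ∧ dx_{(b)} ∧ dx_{(c)} with (a < b < c) sorted:
  d(-2*w*x + x*y + 3*z^2) includes (∂/∂x)(-2*w*x + x*y + 3*z^2) dx = (-2*w + y) dx, which multiplied by dy ∧ dw gives (-2*w + y) dx ∧ dy ∧ dw
  d(-2*w*x + x*y + 3*z^2) includes (∂/∂z)(-2*w*x + x*y + 3*z^2) dz = (6*z) dz, which multiplied by dy ∧ dw gives (-6*z) dy ∧ dz ∧ dw
Collecting like 3-forms: d(omega) = (-2*w + y) dx ∧ dy ∧ dw + (-6*z) dy ∧ dz ∧ dw.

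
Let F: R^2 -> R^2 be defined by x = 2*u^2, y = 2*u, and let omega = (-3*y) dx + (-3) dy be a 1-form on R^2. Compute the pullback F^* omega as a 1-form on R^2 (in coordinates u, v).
F^* omega = (-24*u^2 - 6) du

Using F^*(f dg) = (f ∘ F) d(g ∘ F), substitute each coordinate x_i by F_i(u, v) in f_i, and replace dx_i by d F_i = (∂F_i/∂u) du + (∂F_i/∂v) dv.
  For the x component: f_1(F) = -6*u; d F_1 = (4*u) du + (0) dv
  For the y component: f_2(F) = -3; d F_2 = (2) du + (0) dv
Combining and collecting du, dv coefficients:
  coeff of du: -24*u^2 - 6
  coeff of dv: 0
F^* omega = (-24*u^2 - 6) du.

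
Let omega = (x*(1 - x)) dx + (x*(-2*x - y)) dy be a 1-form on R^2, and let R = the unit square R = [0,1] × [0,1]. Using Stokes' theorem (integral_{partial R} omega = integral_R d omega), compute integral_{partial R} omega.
integral_(partial R) omega = -5/2

Stokes: integral_partial_R omega = integral_R d omega with d omega = (∂Q/∂x - ∂P/∂y) dx ∧ dy.
  ∂Q/∂x = -4*x - y
  ∂P/∂y = 0
  integrand = ∂Q/∂x - ∂P/∂y = -4*x - y.
Integrating over R: integral_0^1 integral_0^1 (-4*x - y) dx dy = -5/2.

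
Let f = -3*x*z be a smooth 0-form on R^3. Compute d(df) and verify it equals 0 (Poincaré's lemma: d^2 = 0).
d(df) = 0

Step 1: df = sum_i (∂f/∂x_i) dx_i = (-3*z) dx + (0) dy + (-3*x) dz.
Step 2: Apply d again. Using the 1-form formula, the coefficient of dx ∧ dy in d(df) is ∂^2 f/∂x ∂y - ∂^2 f/∂y ∂x = (0) - (0) = 0 (equality of mixed partials for smooth f).
Similarly for dx ∧ dz and dy ∧ dz — all coefficients vanish. So d(df) = 0.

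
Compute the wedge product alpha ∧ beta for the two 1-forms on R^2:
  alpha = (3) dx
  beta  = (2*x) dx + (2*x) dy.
alpha ∧ beta = (6*x) dx ∧ dy

Distribute the wedge, using dx_i ∧ dx_j = -dx_j ∧ dx_i and dx_i ∧ dx_i = 0. For each pair (i, j) with i < j, the coefficient of dx_i ∧ dx_j in alpha ∧ beta is (alpha_i * beta_j - alpha_j * beta_i). Collecting: alpha ∧ beta = (6*x) dx ∧ dy.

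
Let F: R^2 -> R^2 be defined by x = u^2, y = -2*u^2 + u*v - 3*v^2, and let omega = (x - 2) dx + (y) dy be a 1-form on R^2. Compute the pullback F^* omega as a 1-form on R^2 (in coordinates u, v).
F^* omega = (10*u^3 - 6*u^2*v + 13*u*v^2 - 4*u - 3*v^3) du + (-2*u^3 + 13*u^2*v - 9*u*v^2 + 18*v^3) dv

Using F^*(f dg) = (f ∘ F) d(g ∘ F), substitute each coordinate x_i by F_i(u, v) in f_i, and replace dx_i by d F_i = (∂F_i/∂u) du + (∂F_i/∂v) dv.
  For the x component: f_1(F) = u^2 - 2; d F_1 = (2*u) du + (0) dv
  For the y component: f_2(F) = -2*u^2 + u*v - 3*v^2; d F_2 = (-4*u + v) du + (u - 6*v) dv
Combining and collecting du, dv coefficients:
  coeff of du: 10*u^3 - 6*u^2*v + 13*u*v^2 - 4*u - 3*v^3
  coeff of dv: -2*u^3 + 13*u^2*v - 9*u*v^2 + 18*v^3
F^* omega = (10*u^3 - 6*u^2*v + 13*u*v^2 - 4*u - 3*v^3) du + (-2*u^3 + 13*u^2*v - 9*u*v^2 + 18*v^3) dv.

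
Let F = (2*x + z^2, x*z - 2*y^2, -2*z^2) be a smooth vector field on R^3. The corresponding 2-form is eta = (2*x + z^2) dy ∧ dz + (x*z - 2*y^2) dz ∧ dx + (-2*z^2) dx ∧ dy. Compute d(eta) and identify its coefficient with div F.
d(eta) = (-4*y - 4*z + 2) dx ∧ dy ∧ dz; div F = -4*y - 4*z + 2

For a 2-form in R^3 of the form above, applying d gives a 3-form with coefficient ∂P/∂x + ∂Q/∂y + ∂R/∂z:
  ∂P/∂x = 2
  ∂Q/∂y = -4*y
  ∂R/∂z = -4*z
Sum = -4*y - 4*z + 2, which is exactly div F.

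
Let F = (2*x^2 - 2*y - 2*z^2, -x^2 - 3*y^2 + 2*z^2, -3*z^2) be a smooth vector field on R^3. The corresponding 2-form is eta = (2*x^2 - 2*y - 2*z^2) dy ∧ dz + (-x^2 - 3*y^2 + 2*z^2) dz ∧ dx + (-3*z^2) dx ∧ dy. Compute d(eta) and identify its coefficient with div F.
d(eta) = (4*x - 6*y - 6*z) dx ∧ dy ∧ dz; div F = 4*x - 6*y - 6*z

For a 2-form in R^3 of the form above, applying d gives a 3-form with coefficient ∂P/∂x + ∂Q/∂y + ∂R/∂z:
  ∂P/∂x = 4*x
  ∂Q/∂y = -6*y
  ∂R/∂z = -6*z
Sum = 4*x - 6*y - 6*z, which is exactly div F.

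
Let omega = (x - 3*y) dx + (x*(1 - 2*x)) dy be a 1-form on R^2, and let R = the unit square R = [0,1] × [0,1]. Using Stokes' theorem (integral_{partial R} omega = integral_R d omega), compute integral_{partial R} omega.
integral_(partial R) omega = 2

Stokes: integral_partial_R omega = integral_R d omega with d omega = (∂Q/∂x - ∂P/∂y) dx ∧ dy.
  ∂Q/∂x = 1 - 4*x
  ∂P/∂y = -3
  integrand = ∂Q/∂x - ∂P/∂y = 4 - 4*x.
Integrating over R: integral_0^1 integral_0^1 (4 - 4*x) dx dy = 2.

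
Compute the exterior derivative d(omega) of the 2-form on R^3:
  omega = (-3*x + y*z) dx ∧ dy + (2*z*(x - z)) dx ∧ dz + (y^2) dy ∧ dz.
d(omega) = (y) dx ∧ dy ∧ dz

For a 2-form omega = sum_{i<j} g_{ij} dx_i ∧ dx_j, the exterior derivative is
  d(omega) = sum_{i<j} d(g_{ij}) ∧ dx_i ∧ dx_j = sum_{i<j, k} (∂g_{ij}/∂x_k) dx_k ∧ dx_i ∧ dx_j.
Expand each term, using dx_k ∧ dx_i ∧ dx_j = sgn(permutation) dx_{(a)} ∧ dx_{(b)} ∧ dx_{(c)} with (a < b < c) sorted:
  d(-3*x + y*z) includes (∂/∂z)(-3*x + y*z) dz = (y) dz, which multiplied by dx ∧ dy gives (y) dx ∧ dy ∧ dz
Collecting like 3-forms: d(omega) = (y) dx ∧ dy ∧ dz.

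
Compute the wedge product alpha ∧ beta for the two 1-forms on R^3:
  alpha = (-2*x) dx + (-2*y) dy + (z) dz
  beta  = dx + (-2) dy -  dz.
alpha ∧ beta = (4*x + 2*y) dx ∧ dy + (2*x - z) dx ∧ dz + (2*y + 2*z) dy ∧ dz

Distribute the wedge, using dx_i ∧ dx_j = -dx_j ∧ dx_i and dx_i ∧ dx_i = 0. For each pair (i, j) with i < j, the coefficient of dx_i ∧ dx_j in alpha ∧ beta is (alpha_i * beta_j - alpha_j * beta_i). Collecting: alpha ∧ beta = (4*x + 2*y) dx ∧ dy + (2*x - z) dx ∧ dz + (2*y + 2*z) dy ∧ dz.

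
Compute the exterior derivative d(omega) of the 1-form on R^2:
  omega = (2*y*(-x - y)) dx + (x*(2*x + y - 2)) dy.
d(omega) = (6*x + 5*y - 2) dx ∧ dy

For a 1-form omega = sum_i f_i dx_i, the exterior derivative is
  d(omega) = sum_{i < j} (∂f_j/∂x_i - ∂f_i/∂x_j) dx_i ∧ dx_j.
  coefficient of dx ∧ dy: ∂f_2/∂x - ∂f_1/∂y = ∂(x*(2*x + y - 2))/∂x - ∂(2*y*(-x - y))/∂y = 6*x + 5*y - 2
Assembling: d(omega) = (6*x + 5*y - 2) dx ∧ dy.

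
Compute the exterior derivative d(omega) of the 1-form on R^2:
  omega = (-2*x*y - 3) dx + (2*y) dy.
d(omega) = (2*x) dx ∧ dy

For a 1-form omega = sum_i f_i dx_i, the exterior derivative is
  d(omega) = sum_{i < j} (∂f_j/∂x_i - ∂f_i/∂x_j) dx_i ∧ dx_j.
  coefficient of dx ∧ dy: ∂f_2/∂x - ∂f_1/∂y = ∂(2*y)/∂x - ∂(-2*x*y - 3)/∂y = 2*x
Assembling: d(omega) = (2*x) dx ∧ dy.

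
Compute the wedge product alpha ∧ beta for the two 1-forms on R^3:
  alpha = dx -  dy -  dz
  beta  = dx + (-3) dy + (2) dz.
alpha ∧ beta = (-2) dx ∧ dy + (3) dx ∧ dz + (-5) dy ∧ dz

Distribute the wedge, using dx_i ∧ dx_j = -dx_j ∧ dx_i and dx_i ∧ dx_i = 0. For each pair (i, j) with i < j, the coefficient of dx_i ∧ dx_j in alpha ∧ beta is (alpha_i * beta_j - alpha_j * beta_i). Collecting: alpha ∧ beta = (-2) dx ∧ dy + (3) dx ∧ dz + (-5) dy ∧ dz.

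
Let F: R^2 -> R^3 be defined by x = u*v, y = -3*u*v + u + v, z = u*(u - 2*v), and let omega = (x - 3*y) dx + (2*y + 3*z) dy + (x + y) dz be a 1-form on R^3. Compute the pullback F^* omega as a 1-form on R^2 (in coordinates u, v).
F^* omega = (-13*u^2*v + 5*u^2 + 50*u*v^2 - 21*u*v + 2*u - 11*v^2 + 2*v) du + (-9*u^3 + 50*u^2*v - 8*u^2 - 23*u*v + 2*u + 2*v) dv

Using F^*(f dg) = (f ∘ F) d(g ∘ F), substitute each coordinate x_i by F_i(u, v) in f_i, and replace dx_i by d F_i = (∂F_i/∂u) du + (∂F_i/∂v) dv.
  For the x component: f_1(F) = 10*u*v - 3*u - 3*v; d F_1 = (v) du + (u) dv
  For the y component: f_2(F) = 3*u^2 - 12*u*v + 2*u + 2*v; d F_2 = (1 - 3*v) du + (1 - 3*u) dv
  For the z component: f_3(F) = -2*u*v + u + v; d F_3 = (2*u - 2*v) du + (-2*u) dv
Combining and collecting du, dv coefficients:
  coeff of du: -13*u^2*v + 5*u^2 + 50*u*v^2 - 21*u*v + 2*u - 11*v^2 + 2*v
  coeff of dv: -9*u^3 + 50*u^2*v - 8*u^2 - 23*u*v + 2*u + 2*v
F^* omega = (-13*u^2*v + 5*u^2 + 50*u*v^2 - 21*u*v + 2*u - 11*v^2 + 2*v) du + (-9*u^3 + 50*u^2*v - 8*u^2 - 23*u*v + 2*u + 2*v) dv.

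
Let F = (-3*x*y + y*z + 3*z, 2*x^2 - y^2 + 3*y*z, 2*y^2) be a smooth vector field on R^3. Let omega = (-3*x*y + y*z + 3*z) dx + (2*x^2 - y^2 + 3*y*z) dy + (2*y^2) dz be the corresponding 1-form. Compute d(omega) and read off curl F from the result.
d(omega) = (y) dy ∧ dz + (y + 3) dz ∧ dx + (7*x - z) dx ∧ dy; curl F = (y, y + 3, 7*x - z)

d omega = sum_{i<j} (∂f_j/∂x_i - ∂f_i/∂x_j) dx_i ∧ dx_j. Under the identification (dy ∧ dz, dz ∧ dx, dx ∧ dy) ↔ (e_x, e_y, e_z), the coefficients are exactly the components of curl F. Compute:
  ∂R/∂y - ∂Q/∂z = (4*y) - (3*y) = y
  ∂P/∂z - ∂R/∂x = (y + 3) - (0) = y + 3
  ∂Q/∂x - ∂P/∂y = (4*x) - (-3*x + z) = 7*x - z.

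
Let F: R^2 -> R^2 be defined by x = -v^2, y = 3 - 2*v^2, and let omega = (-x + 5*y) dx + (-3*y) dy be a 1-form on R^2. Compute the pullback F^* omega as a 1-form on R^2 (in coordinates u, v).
F^* omega = (6*v*(1 - v^2)) dv

Using F^*(f dg) = (f ∘ F) d(g ∘ F), substitute each coordinate x_i by F_i(u, v) in f_i, and replace dx_i by d F_i = (∂F_i/∂u) du + (∂F_i/∂v) dv.
  For the x component: f_1(F) = 15 - 9*v^2; d F_1 = (0) du + (-2*v) dv
  For the y component: f_2(F) = 6*v^2 - 9; d F_2 = (0) du + (-4*v) dv
Combining and collecting du, dv coefficients:
  coeff of du: 0
  coeff of dv: 6*v*(1 - v^2)
F^* omega = (6*v*(1 - v^2)) dv.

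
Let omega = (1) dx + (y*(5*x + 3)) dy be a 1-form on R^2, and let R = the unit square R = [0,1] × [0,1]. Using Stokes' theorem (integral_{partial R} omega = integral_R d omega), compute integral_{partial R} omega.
integral_(partial R) omega = 5/2

Stokes: integral_partial_R omega = integral_R d omega with d omega = (∂Q/∂x - ∂P/∂y) dx ∧ dy.
  ∂Q/∂x = 5*y
  ∂P/∂y = 0
  integrand = ∂Q/∂x - ∂P/∂y = 5*y.
Integrating over R: integral_0^1 integral_0^1 (5*y) dx dy = 5/2.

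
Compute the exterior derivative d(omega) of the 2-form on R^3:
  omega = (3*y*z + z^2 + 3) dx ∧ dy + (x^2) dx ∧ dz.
d(omega) = (3*y + 2*z) dx ∧ dy ∧ dz

For a 2-form omega = sum_{i<j} g_{ij} dx_i ∧ dx_j, the exterior derivative is
  d(omega) = sum_{i<j} d(g_{ij}) ∧ dx_i ∧ dx_j = sum_{i<j, k} (∂g_{ij}/∂x_k) dx_k ∧ dx_i ∧ dx_j.
Expand each term, using dx_k ∧ dx_i ∧ dx_j = sgn(permutation) dx_{(a)} ∧ dx_{(b)} ∧ dx_{(c)} with (a < b < c) sorted:
  d(3*y*z + z^2 + 3) includes (∂/∂z)(3*y*z + z^2 + 3) dz = (3*y + 2*z) dz, which multiplied by dx ∧ dy gives (3*y + 2*z) dx ∧ dy ∧ dz
Collecting like 3-forms: d(omega) = (3*y + 2*z) dx ∧ dy ∧ dz.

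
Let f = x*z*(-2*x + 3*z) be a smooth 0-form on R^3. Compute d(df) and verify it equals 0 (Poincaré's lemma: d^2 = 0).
d(df) = 0

Step 1: df = sum_i (∂f/∂x_i) dx_i = (z*(-4*x + 3*z)) dx + (0) dy + (2*x*(-x + 3*z)) dz.
Step 2: Apply d again. Using the 1-form formula, the coefficient of dx ∧ dy in d(df) is ∂^2 f/∂x ∂y - ∂^2 f/∂y ∂x = (0) - (0) = 0 (equality of mixed partials for smooth f).
Similarly for dx ∧ dz and dy ∧ dz — all coefficients vanish. So d(df) = 0.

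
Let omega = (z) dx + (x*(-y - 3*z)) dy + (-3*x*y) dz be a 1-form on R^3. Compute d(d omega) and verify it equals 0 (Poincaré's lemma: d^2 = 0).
d(d omega) = 0

Step 1: d omega = sum_{i<j} (∂f_j/∂x_i - ∂f_i/∂x_j) dx_i ∧ dx_j:
  coeff of dx ∧ dy: -y - 3*z
  coeff of dx ∧ dz: -3*y - 1
  coeff of dy ∧ dz: 0
Step 2: Apply d again to each 2-form coefficient. The only possible 3-form in R^3 is dx ∧ dy ∧ dz, with coefficient
  ∂(coeff of dy∧dz)/∂x - ∂(coeff of dx∧dz)/∂y + ∂(coeff of dx∧dy)/∂z
  = ∂/∂x (0) - ∂/∂y (-3*y - 1) + ∂/∂z (-y - 3*z).
Each of these terms simplifies to sums of mixed partials that cancel in pairs. The result is 0 (by equality of mixed partials for smooth functions — Schwarz / Clairaut).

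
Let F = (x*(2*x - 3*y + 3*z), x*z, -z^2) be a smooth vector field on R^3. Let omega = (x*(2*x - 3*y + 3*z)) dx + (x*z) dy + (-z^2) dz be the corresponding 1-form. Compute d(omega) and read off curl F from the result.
d(omega) = (-x) dy ∧ dz + (3*x) dz ∧ dx + (3*x + z) dx ∧ dy; curl F = (-x, 3*x, 3*x + z)

d omega = sum_{i<j} (∂f_j/∂x_i - ∂f_i/∂x_j) dx_i ∧ dx_j. Under the identification (dy ∧ dz, dz ∧ dx, dx ∧ dy) ↔ (e_x, e_y, e_z), the coefficients are exactly the components of curl F. Compute:
  ∂R/∂y - ∂Q/∂z = (0) - (x) = -x
  ∂P/∂z - ∂R/∂x = (3*x) - (0) = 3*x
  ∂Q/∂x - ∂P/∂y = (z) - (-3*x) = 3*x + z.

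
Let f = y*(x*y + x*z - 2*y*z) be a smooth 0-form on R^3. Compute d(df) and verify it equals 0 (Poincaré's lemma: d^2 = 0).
d(df) = 0

Step 1: df = sum_i (∂f/∂x_i) dx_i = (y*(y + z)) dx + (2*x*y + x*z - 4*y*z) dy + (y*(x - 2*y)) dz.
Step 2: Apply d again. Using the 1-form formula, the coefficient of dx ∧ dy in d(df) is ∂^2 f/∂x ∂y - ∂^2 f/∂y ∂x = (2*y + z) - (2*y + z) = 0 (equality of mixed partials for smooth f).
Similarly for dx ∧ dz and dy ∧ dz — all coefficients vanish. So d(df) = 0.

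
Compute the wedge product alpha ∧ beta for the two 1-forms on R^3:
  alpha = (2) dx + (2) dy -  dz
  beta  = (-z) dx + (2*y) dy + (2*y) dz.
alpha ∧ beta = (4*y + 2*z) dx ∧ dy + (4*y - z) dx ∧ dz + (6*y) dy ∧ dz

Distribute the wedge, using dx_i ∧ dx_j = -dx_j ∧ dx_i and dx_i ∧ dx_i = 0. For each pair (i, j) with i < j, the coefficient of dx_i ∧ dx_j in alpha ∧ beta is (alpha_i * beta_j - alpha_j * beta_i). Collecting: alpha ∧ beta = (4*y + 2*z) dx ∧ dy + (4*y - z) dx ∧ dz + (6*y) dy ∧ dz.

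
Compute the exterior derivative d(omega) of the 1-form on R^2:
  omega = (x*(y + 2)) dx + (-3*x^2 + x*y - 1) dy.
d(omega) = (-7*x + y) dx ∧ dy

For a 1-form omega = sum_i f_i dx_i, the exterior derivative is
  d(omega) = sum_{i < j} (∂f_j/∂x_i - ∂f_i/∂x_j) dx_i ∧ dx_j.
  coefficient of dx ∧ dy: ∂f_2/∂x - ∂f_1/∂y = ∂(-3*x^2 + x*y - 1)/∂x - ∂(x*(y + 2))/∂y = -7*x + y
Assembling: d(omega) = (-7*x + y) dx ∧ dy.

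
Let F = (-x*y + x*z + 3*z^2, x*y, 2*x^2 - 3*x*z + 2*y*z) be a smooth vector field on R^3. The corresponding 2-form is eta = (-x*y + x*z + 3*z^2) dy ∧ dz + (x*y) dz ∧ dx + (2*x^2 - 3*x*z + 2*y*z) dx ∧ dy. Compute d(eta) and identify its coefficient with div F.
d(eta) = (-2*x + y + z) dx ∧ dy ∧ dz; div F = -2*x + y + z

For a 2-form in R^3 of the form above, applying d gives a 3-form with coefficient ∂P/∂x + ∂Q/∂y + ∂R/∂z:
  ∂P/∂x = -y + z
  ∂Q/∂y = x
  ∂R/∂z = -3*x + 2*y
Sum = -2*x + y + z, which is exactly div F.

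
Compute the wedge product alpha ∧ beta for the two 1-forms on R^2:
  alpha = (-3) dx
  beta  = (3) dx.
alpha ∧ beta = 0

Distribute the wedge, using dx_i ∧ dx_j = -dx_j ∧ dx_i and dx_i ∧ dx_i = 0. For each pair (i, j) with i < j, the coefficient of dx_i ∧ dx_j in alpha ∧ beta is (alpha_i * beta_j - alpha_j * beta_i). Collecting: alpha ∧ beta = 0.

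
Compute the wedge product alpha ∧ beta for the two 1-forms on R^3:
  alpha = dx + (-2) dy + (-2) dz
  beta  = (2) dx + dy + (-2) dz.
alpha ∧ beta = (5) dx ∧ dy + (2) dx ∧ dz + (6) dy ∧ dz

Distribute the wedge, using dx_i ∧ dx_j = -dx_j ∧ dx_i and dx_i ∧ dx_i = 0. For each pair (i, j) with i < j, the coefficient of dx_i ∧ dx_j in alpha ∧ beta is (alpha_i * beta_j - alpha_j * beta_i). Collecting: alpha ∧ beta = (5) dx ∧ dy + (2) dx ∧ dz + (6) dy ∧ dz.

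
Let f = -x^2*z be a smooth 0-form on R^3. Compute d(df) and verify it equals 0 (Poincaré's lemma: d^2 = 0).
d(df) = 0

Step 1: df = sum_i (∂f/∂x_i) dx_i = (-2*x*z) dx + (0) dy + (-x^2) dz.
Step 2: Apply d again. Using the 1-form formula, the coefficient of dx ∧ dy in d(df) is ∂^2 f/∂x ∂y - ∂^2 f/∂y ∂x = (0) - (0) = 0 (equality of mixed partials for smooth f).
Similarly for dx ∧ dz and dy ∧ dz — all coefficients vanish. So d(df) = 0.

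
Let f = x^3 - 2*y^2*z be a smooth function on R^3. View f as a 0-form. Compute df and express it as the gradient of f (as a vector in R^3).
df = (3*x^2) dx + (-4*y*z) dy + (-2*y^2) dz; grad f = (3*x^2, -4*y*z, -2*y^2)

For a 0-form f, d f = (∂f/∂x) dx + (∂f/∂y) dy + (∂f/∂z) dz. The components of the vector representation are exactly the entries of grad f in Cartesian coordinates:
  ∂f/∂x = 3*x^2
  ∂f/∂y = -4*y*z
  ∂f/∂z = -2*y^2.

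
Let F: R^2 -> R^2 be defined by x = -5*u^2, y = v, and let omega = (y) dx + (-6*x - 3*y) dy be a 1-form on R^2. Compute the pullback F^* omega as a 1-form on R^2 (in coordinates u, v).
F^* omega = (-10*u*v) du + (30*u^2 - 3*v) dv

Using F^*(f dg) = (f ∘ F) d(g ∘ F), substitute each coordinate x_i by F_i(u, v) in f_i, and replace dx_i by d F_i = (∂F_i/∂u) du + (∂F_i/∂v) dv.
  For the x component: f_1(F) = v; d F_1 = (-10*u) du + (0) dv
  For the y component: f_2(F) = 30*u^2 - 3*v; d F_2 = (0) du + (1) dv
Combining and collecting du, dv coefficients:
  coeff of du: -10*u*v
  coeff of dv: 30*u^2 - 3*v
F^* omega = (-10*u*v) du + (30*u^2 - 3*v) dv.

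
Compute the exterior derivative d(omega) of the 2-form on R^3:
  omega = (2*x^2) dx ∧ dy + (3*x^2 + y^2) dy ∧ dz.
d(omega) = (6*x) dx ∧ dy ∧ dz

For a 2-form omega = sum_{i<j} g_{ij} dx_i ∧ dx_j, the exterior derivative is
  d(omega) = sum_{i<j} d(g_{ij}) ∧ dx_i ∧ dx_j = sum_{i<j, k} (∂g_{ij}/∂x_k) dx_k ∧ dx_i ∧ dx_j.
Expand each term, using dx_k ∧ dx_i ∧ dx_j = sgn(permutation) dx_{(a)} ∧ dx_{(b)} ∧ dx_{(c)} with (a < b < c) sorted:
  d(3*x^2 + y^2) includes (∂/∂x)(3*x^2 + y^2) dx = (6*x) dx, which multiplied by dy ∧ dz gives (6*x) dx ∧ dy ∧ dz
Collecting like 3-forms: d(omega) = (6*x) dx ∧ dy ∧ dz.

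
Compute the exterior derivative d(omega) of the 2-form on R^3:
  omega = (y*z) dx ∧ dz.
d(omega) = (-z) dx ∧ dy ∧ dz

For a 2-form omega = sum_{i<j} g_{ij} dx_i ∧ dx_j, the exterior derivative is
  d(omega) = sum_{i<j} d(g_{ij}) ∧ dx_i ∧ dx_j = sum_{i<j, k} (∂g_{ij}/∂x_k) dx_k ∧ dx_i ∧ dx_j.
Expand each term, using dx_k ∧ dx_i ∧ dx_j = sgn(permutation) dx_{(a)} ∧ dx_{(b)} ∧ dx_{(c)} with (a < b < c) sorted:
  d(y*z) includes (∂/∂y)(y*z) dy = (z) dy, which multiplied by dx ∧ dz gives (-z) dx ∧ dy ∧ dz
Collecting like 3-forms: d(omega) = (-z) dx ∧ dy ∧ dz.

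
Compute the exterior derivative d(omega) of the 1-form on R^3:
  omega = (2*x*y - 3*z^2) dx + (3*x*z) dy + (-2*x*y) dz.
d(omega) = (-2*x + 3*z) dx ∧ dy + (-2*y + 6*z) dx ∧ dz + (-5*x) dy ∧ dz

For a 1-form omega = sum_i f_i dx_i, the exterior derivative is
  d(omega) = sum_{i < j} (∂f_j/∂x_i - ∂f_i/∂x_j) dx_i ∧ dx_j.
  coefficient of dx ∧ dy: ∂f_2/∂x - ∂f_1/∂y = ∂(3*x*z)/∂x - ∂(2*x*y - 3*z^2)/∂y = -2*x + 3*z
  coefficient of dx ∧ dz: ∂f_3/∂x - ∂f_1/∂z = ∂(-2*x*y)/∂x - ∂(2*x*y - 3*z^2)/∂z = -2*y + 6*z
  coefficient of dy ∧ dz: ∂f_3/∂y - ∂f_2/∂z = ∂(-2*x*y)/∂y - ∂(3*x*z)/∂z = -5*x
Assembling: d(omega) = (-2*x + 3*z) dx ∧ dy + (-2*y + 6*z) dx ∧ dz + (-5*x) dy ∧ dz.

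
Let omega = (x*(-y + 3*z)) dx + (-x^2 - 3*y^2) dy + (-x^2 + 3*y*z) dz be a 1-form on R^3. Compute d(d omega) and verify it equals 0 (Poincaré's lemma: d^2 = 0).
d(d omega) = 0

Step 1: d omega = sum_{i<j} (∂f_j/∂x_i - ∂f_i/∂x_j) dx_i ∧ dx_j:
  coeff of dx ∧ dy: -x
  coeff of dx ∧ dz: -5*x
  coeff of dy ∧ dz: 3*z
Step 2: Apply d again to each 2-form coefficient. The only possible 3-form in R^3 is dx ∧ dy ∧ dz, with coefficient
  ∂(coeff of dy∧dz)/∂x - ∂(coeff of dx∧dz)/∂y + ∂(coeff of dx∧dy)/∂z
  = ∂/∂x (3*z) - ∂/∂y (-5*x) + ∂/∂z (-x).
Each of these terms simplifies to sums of mixed partials that cancel in pairs. The result is 0 (by equality of mixed partials for smooth functions — Schwarz / Clairaut).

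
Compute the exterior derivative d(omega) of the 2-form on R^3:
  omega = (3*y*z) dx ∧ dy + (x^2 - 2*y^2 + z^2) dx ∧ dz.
d(omega) = (7*y) dx ∧ dy ∧ dz

For a 2-form omega = sum_{i<j} g_{ij} dx_i ∧ dx_j, the exterior derivative is
  d(omega) = sum_{i<j} d(g_{ij}) ∧ dx_i ∧ dx_j = sum_{i<j, k} (∂g_{ij}/∂x_k) dx_k ∧ dx_i ∧ dx_j.
Expand each term, using dx_k ∧ dx_i ∧ dx_j = sgn(permutation) dx_{(a)} ∧ dx_{(b)} ∧ dx_{(c)} with (a < b < c) sorted:
  d(3*y*z) includes (∂/∂z)(3*y*z) dz = (3*y) dz, which multiplied by dx ∧ dy gives (3*y) dx ∧ dy ∧ dz
  d(x^2 - 2*y^2 + z^2) includes (∂/∂y)(x^2 - 2*y^2 + z^2) dy = (-4*y) dy, which multiplied by dx ∧ dz gives (4*y) dx ∧ dy ∧ dz
Collecting like 3-forms: d(omega) = (7*y) dx ∧ dy ∧ dz.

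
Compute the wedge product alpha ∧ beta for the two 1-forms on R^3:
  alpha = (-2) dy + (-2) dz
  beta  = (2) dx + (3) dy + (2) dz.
alpha ∧ beta = (4) dx ∧ dy + (2) dy ∧ dz + (4) dx ∧ dz

Distribute the wedge, using dx_i ∧ dx_j = -dx_j ∧ dx_i and dx_i ∧ dx_i = 0. For each pair (i, j) with i < j, the coefficient of dx_i ∧ dx_j in alpha ∧ beta is (alpha_i * beta_j - alpha_j * beta_i). Collecting: alpha ∧ beta = (4) dx ∧ dy + (2) dy ∧ dz + (4) dx ∧ dz.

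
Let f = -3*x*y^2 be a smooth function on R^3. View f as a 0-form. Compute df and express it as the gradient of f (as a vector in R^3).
df = (-3*y^2) dx + (-6*x*y) dy + (0) dz; grad f = (-3*y^2, -6*x*y, 0)

For a 0-form f, d f = (∂f/∂x) dx + (∂f/∂y) dy + (∂f/∂z) dz. The components of the vector representation are exactly the entries of grad f in Cartesian coordinates:
  ∂f/∂x = -3*y^2
  ∂f/∂y = -6*x*y
  ∂f/∂z = 0.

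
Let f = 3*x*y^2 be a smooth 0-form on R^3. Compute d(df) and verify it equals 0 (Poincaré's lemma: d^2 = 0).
d(df) = 0

Step 1: df = sum_i (∂f/∂x_i) dx_i = (3*y^2) dx + (6*x*y) dy + (0) dz.
Step 2: Apply d again. Using the 1-form formula, the coefficient of dx ∧ dy in d(df) is ∂^2 f/∂x ∂y - ∂^2 f/∂y ∂x = (6*y) - (6*y) = 0 (equality of mixed partials for smooth f).
Similarly for dx ∧ dz and dy ∧ dz — all coefficients vanish. So d(df) = 0.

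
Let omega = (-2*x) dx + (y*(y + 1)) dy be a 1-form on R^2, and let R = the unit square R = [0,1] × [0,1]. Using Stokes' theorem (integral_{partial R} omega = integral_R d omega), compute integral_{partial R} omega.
integral_(partial R) omega = 0

Stokes: integral_partial_R omega = integral_R d omega with d omega = (∂Q/∂x - ∂P/∂y) dx ∧ dy.
  ∂Q/∂x = 0
  ∂P/∂y = 0
  integrand = ∂Q/∂x - ∂P/∂y = 0.
Integrating over R: integral_0^1 integral_0^1 (0) dx dy = 0.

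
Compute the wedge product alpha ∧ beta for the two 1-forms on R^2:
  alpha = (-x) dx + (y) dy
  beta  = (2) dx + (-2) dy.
alpha ∧ beta = (2*x - 2*y) dx ∧ dy

Distribute the wedge, using dx_i ∧ dx_j = -dx_j ∧ dx_i and dx_i ∧ dx_i = 0. For each pair (i, j) with i < j, the coefficient of dx_i ∧ dx_j in alpha ∧ beta is (alpha_i * beta_j - alpha_j * beta_i). Collecting: alpha ∧ beta = (2*x - 2*y) dx ∧ dy.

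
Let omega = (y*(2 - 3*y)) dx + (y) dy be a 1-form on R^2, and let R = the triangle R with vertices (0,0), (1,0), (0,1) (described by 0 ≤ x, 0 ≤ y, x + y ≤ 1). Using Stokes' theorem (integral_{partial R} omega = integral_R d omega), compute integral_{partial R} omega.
integral_(partial R) omega = 0

Stokes: integral_partial_R omega = integral_R d omega with d omega = (∂Q/∂x - ∂P/∂y) dx ∧ dy.
  ∂Q/∂x = 0
  ∂P/∂y = 2 - 6*y
  integrand = ∂Q/∂x - ∂P/∂y = 6*y - 2.
Integrating over R: integral_0^1 integral_0^{1-x} (6*y - 2) dy dx = 0.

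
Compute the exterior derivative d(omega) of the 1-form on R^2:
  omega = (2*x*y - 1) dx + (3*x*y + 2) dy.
d(omega) = (-2*x + 3*y) dx ∧ dy

For a 1-form omega = sum_i f_i dx_i, the exterior derivative is
  d(omega) = sum_{i < j} (∂f_j/∂x_i - ∂f_i/∂x_j) dx_i ∧ dx_j.
  coefficient of dx ∧ dy: ∂f_2/∂x - ∂f_1/∂y = ∂(3*x*y + 2)/∂x - ∂(2*x*y - 1)/∂y = -2*x + 3*y
Assembling: d(omega) = (-2*x + 3*y) dx ∧ dy.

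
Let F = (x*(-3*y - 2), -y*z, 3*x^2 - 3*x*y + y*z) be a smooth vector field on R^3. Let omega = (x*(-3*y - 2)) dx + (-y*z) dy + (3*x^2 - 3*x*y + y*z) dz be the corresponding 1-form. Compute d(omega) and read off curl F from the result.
d(omega) = (-3*x + y + z) dy ∧ dz + (-6*x + 3*y) dz ∧ dx + (3*x) dx ∧ dy; curl F = (-3*x + y + z, -6*x + 3*y, 3*x)

d omega = sum_{i<j} (∂f_j/∂x_i - ∂f_i/∂x_j) dx_i ∧ dx_j. Under the identification (dy ∧ dz, dz ∧ dx, dx ∧ dy) ↔ (e_x, e_y, e_z), the coefficients are exactly the components of curl F. Compute:
  ∂R/∂y - ∂Q/∂z = (-3*x + z) - (-y) = -3*x + y + z
  ∂P/∂z - ∂R/∂x = (0) - (6*x - 3*y) = -6*x + 3*y
  ∂Q/∂x - ∂P/∂y = (0) - (-3*x) = 3*x.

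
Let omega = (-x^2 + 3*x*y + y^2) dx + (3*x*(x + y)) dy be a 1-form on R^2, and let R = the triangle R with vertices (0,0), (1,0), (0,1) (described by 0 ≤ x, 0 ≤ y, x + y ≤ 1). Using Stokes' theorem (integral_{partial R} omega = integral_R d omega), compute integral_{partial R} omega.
integral_(partial R) omega = 2/3

Stokes: integral_partial_R omega = integral_R d omega with d omega = (∂Q/∂x - ∂P/∂y) dx ∧ dy.
  ∂Q/∂x = 6*x + 3*y
  ∂P/∂y = 3*x + 2*y
  integrand = ∂Q/∂x - ∂P/∂y = 3*x + y.
Integrating over R: integral_0^1 integral_0^{1-x} (3*x + y) dy dx = 2/3.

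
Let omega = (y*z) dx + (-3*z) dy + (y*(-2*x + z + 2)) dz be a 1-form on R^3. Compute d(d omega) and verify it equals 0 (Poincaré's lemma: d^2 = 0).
d(d omega) = 0

Step 1: d omega = sum_{i<j} (∂f_j/∂x_i - ∂f_i/∂x_j) dx_i ∧ dx_j:
  coeff of dx ∧ dy: -z
  coeff of dx ∧ dz: -3*y
  coeff of dy ∧ dz: -2*x + z + 5
Step 2: Apply d again to each 2-form coefficient. The only possible 3-form in R^3 is dx ∧ dy ∧ dz, with coefficient
  ∂(coeff of dy∧dz)/∂x - ∂(coeff of dx∧dz)/∂y + ∂(coeff of dx∧dy)/∂z
  = ∂/∂x (-2*x + z + 5) - ∂/∂y (-3*y) + ∂/∂z (-z).
Each of these terms simplifies to sums of mixed partials that cancel in pairs. The result is 0 (by equality of mixed partials for smooth functions — Schwarz / Clairaut).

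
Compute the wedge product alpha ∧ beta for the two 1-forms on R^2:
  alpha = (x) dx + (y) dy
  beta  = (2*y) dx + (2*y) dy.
alpha ∧ beta = (2*y*(x - y)) dx ∧ dy

Distribute the wedge, using dx_i ∧ dx_j = -dx_j ∧ dx_i and dx_i ∧ dx_i = 0. For each pair (i, j) with i < j, the coefficient of dx_i ∧ dx_j in alpha ∧ beta is (alpha_i * beta_j - alpha_j * beta_i). Collecting: alpha ∧ beta = (2*y*(x - y)) dx ∧ dy.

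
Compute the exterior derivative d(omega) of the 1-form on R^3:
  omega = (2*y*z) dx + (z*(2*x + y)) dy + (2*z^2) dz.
d(omega) = (-2*y) dx ∧ dz + (-2*x - y) dy ∧ dz

For a 1-form omega = sum_i f_i dx_i, the exterior derivative is
  d(omega) = sum_{i < j} (∂f_j/∂x_i - ∂f_i/∂x_j) dx_i ∧ dx_j.
  coefficient of dx ∧ dz: ∂f_3/∂x - ∂f_1/∂z = ∂(2*z^2)/∂x - ∂(2*y*z)/∂z = -2*y
  coefficient of dy ∧ dz: ∂f_3/∂y - ∂f_2/∂z = ∂(2*z^2)/∂y - ∂(z*(2*x + y))/∂z = -2*x - y
Assembling: d(omega) = (-2*y) dx ∧ dz + (-2*x - y) dy ∧ dz.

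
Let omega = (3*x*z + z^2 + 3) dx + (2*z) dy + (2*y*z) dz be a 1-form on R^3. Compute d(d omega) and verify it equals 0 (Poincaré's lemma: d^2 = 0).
d(d omega) = 0

Step 1: d omega = sum_{i<j} (∂f_j/∂x_i - ∂f_i/∂x_j) dx_i ∧ dx_j:
  coeff of dx ∧ dy: 0
  coeff of dx ∧ dz: -3*x - 2*z
  coeff of dy ∧ dz: 2*z - 2
Step 2: Apply d again to each 2-form coefficient. The only possible 3-form in R^3 is dx ∧ dy ∧ dz, with coefficient
  ∂(coeff of dy∧dz)/∂x - ∂(coeff of dx∧dz)/∂y + ∂(coeff of dx∧dy)/∂z
  = ∂/∂x (2*z - 2) - ∂/∂y (-3*x - 2*z) + ∂/∂z (0).
Each of these terms simplifies to sums of mixed partials that cancel in pairs. The result is 0 (by equality of mixed partials for smooth functions — Schwarz / Clairaut).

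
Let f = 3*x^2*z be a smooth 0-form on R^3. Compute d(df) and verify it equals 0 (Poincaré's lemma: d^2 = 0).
d(df) = 0

Step 1: df = sum_i (∂f/∂x_i) dx_i = (6*x*z) dx + (0) dy + (3*x^2) dz.
Step 2: Apply d again. Using the 1-form formula, the coefficient of dx ∧ dy in d(df) is ∂^2 f/∂x ∂y - ∂^2 f/∂y ∂x = (0) - (0) = 0 (equality of mixed partials for smooth f).
Similarly for dx ∧ dz and dy ∧ dz — all coefficients vanish. So d(df) = 0.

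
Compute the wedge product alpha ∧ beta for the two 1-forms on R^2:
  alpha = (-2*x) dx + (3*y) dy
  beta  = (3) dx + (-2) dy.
alpha ∧ beta = (4*x - 9*y) dx ∧ dy

Distribute the wedge, using dx_i ∧ dx_j = -dx_j ∧ dx_i and dx_i ∧ dx_i = 0. For each pair (i, j) with i < j, the coefficient of dx_i ∧ dx_j in alpha ∧ beta is (alpha_i * beta_j - alpha_j * beta_i). Collecting: alpha ∧ beta = (4*x - 9*y) dx ∧ dy.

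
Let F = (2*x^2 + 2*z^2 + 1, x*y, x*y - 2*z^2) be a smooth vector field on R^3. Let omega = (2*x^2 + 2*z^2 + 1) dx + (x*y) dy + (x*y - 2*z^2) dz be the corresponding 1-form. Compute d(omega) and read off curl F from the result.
d(omega) = (x) dy ∧ dz + (-y + 4*z) dz ∧ dx + (y) dx ∧ dy; curl F = (x, -y + 4*z, y)

d omega = sum_{i<j} (∂f_j/∂x_i - ∂f_i/∂x_j) dx_i ∧ dx_j. Under the identification (dy ∧ dz, dz ∧ dx, dx ∧ dy) ↔ (e_x, e_y, e_z), the coefficients are exactly the components of curl F. Compute:
  ∂R/∂y - ∂Q/∂z = (x) - (0) = x
  ∂P/∂z - ∂R/∂x = (4*z) - (y) = -y + 4*z
  ∂Q/∂x - ∂P/∂y = (y) - (0) = y.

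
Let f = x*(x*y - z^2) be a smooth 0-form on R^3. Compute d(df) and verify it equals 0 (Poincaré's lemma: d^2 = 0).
d(df) = 0

Step 1: df = sum_i (∂f/∂x_i) dx_i = (2*x*y - z^2) dx + (x^2) dy + (-2*x*z) dz.
Step 2: Apply d again. Using the 1-form formula, the coefficient of dx ∧ dy in d(df) is ∂^2 f/∂x ∂y - ∂^2 f/∂y ∂x = (2*x) - (2*x) = 0 (equality of mixed partials for smooth f).
Similarly for dx ∧ dz and dy ∧ dz — all coefficients vanish. So d(df) = 0.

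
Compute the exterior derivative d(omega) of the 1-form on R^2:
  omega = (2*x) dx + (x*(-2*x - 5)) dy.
d(omega) = (-4*x - 5) dx ∧ dy

For a 1-form omega = sum_i f_i dx_i, the exterior derivative is
  d(omega) = sum_{i < j} (∂f_j/∂x_i - ∂f_i/∂x_j) dx_i ∧ dx_j.
  coefficient of dx ∧ dy: ∂f_2/∂x - ∂f_1/∂y = ∂(x*(-2*x - 5))/∂x - ∂(2*x)/∂y = -4*x - 5
Assembling: d(omega) = (-4*x - 5) dx ∧ dy.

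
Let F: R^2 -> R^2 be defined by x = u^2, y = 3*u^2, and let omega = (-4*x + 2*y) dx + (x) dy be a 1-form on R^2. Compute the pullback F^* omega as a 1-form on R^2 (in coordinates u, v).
F^* omega = (10*u^3) du

Using F^*(f dg) = (f ∘ F) d(g ∘ F), substitute each coordinate x_i by F_i(u, v) in f_i, and replace dx_i by d F_i = (∂F_i/∂u) du + (∂F_i/∂v) dv.
  For the x component: f_1(F) = 2*u^2; d F_1 = (2*u) du + (0) dv
  For the y component: f_2(F) = u^2; d F_2 = (6*u) du + (0) dv
Combining and collecting du, dv coefficients:
  coeff of du: 10*u^3
  coeff of dv: 0
F^* omega = (10*u^3) du.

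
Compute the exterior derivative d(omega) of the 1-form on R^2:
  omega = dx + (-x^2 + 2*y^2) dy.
d(omega) = (-2*x) dx ∧ dy

For a 1-form omega = sum_i f_i dx_i, the exterior derivative is
  d(omega) = sum_{i < j} (∂f_j/∂x_i - ∂f_i/∂x_j) dx_i ∧ dx_j.
  coefficient of dx ∧ dy: ∂f_2/∂x - ∂f_1/∂y = ∂(-x^2 + 2*y^2)/∂x - ∂(1)/∂y = -2*x
Assembling: d(omega) = (-2*x) dx ∧ dy.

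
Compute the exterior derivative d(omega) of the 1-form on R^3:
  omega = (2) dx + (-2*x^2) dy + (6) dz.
d(omega) = (-4*x) dx ∧ dy

For a 1-form omega = sum_i f_i dx_i, the exterior derivative is
  d(omega) = sum_{i < j} (∂f_j/∂x_i - ∂f_i/∂x_j) dx_i ∧ dx_j.
  coefficient of dx ∧ dy: ∂f_2/∂x - ∂f_1/∂y = ∂(-2*x^2)/∂x - ∂(2)/∂y = -4*x
Assembling: d(omega) = (-4*x) dx ∧ dy.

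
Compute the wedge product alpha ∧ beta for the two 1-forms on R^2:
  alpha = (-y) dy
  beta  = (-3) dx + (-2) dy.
alpha ∧ beta = (-3*y) dx ∧ dy

Distribute the wedge, using dx_i ∧ dx_j = -dx_j ∧ dx_i and dx_i ∧ dx_i = 0. For each pair (i, j) with i < j, the coefficient of dx_i ∧ dx_j in alpha ∧ beta is (alpha_i * beta_j - alpha_j * beta_i). Collecting: alpha ∧ beta = (-3*y) dx ∧ dy.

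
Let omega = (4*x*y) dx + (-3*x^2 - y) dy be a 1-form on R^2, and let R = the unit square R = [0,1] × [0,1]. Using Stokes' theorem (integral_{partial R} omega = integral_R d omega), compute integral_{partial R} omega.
integral_(partial R) omega = -5

Stokes: integral_partial_R omega = integral_R d omega with d omega = (∂Q/∂x - ∂P/∂y) dx ∧ dy.
  ∂Q/∂x = -6*x
  ∂P/∂y = 4*x
  integrand = ∂Q/∂x - ∂P/∂y = -10*x.
Integrating over R: integral_0^1 integral_0^1 (-10*x) dx dy = -5.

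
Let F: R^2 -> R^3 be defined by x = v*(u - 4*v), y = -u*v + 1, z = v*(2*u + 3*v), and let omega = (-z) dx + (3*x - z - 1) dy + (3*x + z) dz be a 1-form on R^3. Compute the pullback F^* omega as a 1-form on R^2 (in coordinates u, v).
F^* omega = (v*(7*u*v - 6*v^2 + 1)) du + (7*u^2*v + 40*u*v^2 + u - 30*v^3) dv

Using F^*(f dg) = (f ∘ F) d(g ∘ F), substitute each coordinate x_i by F_i(u, v) in f_i, and replace dx_i by d F_i = (∂F_i/∂u) du + (∂F_i/∂v) dv.
  For the x component: f_1(F) = v*(-2*u - 3*v); d F_1 = (v) du + (u - 8*v) dv
  For the y component: f_2(F) = u*v - 15*v^2 - 1; d F_2 = (-v) du + (-u) dv
  For the z component: f_3(F) = v*(5*u - 9*v); d F_3 = (2*v) du + (2*u + 6*v) dv
Combining and collecting du, dv coefficients:
  coeff of du: v*(7*u*v - 6*v^2 + 1)
  coeff of dv: 7*u^2*v + 40*u*v^2 + u - 30*v^3
F^* omega = (v*(7*u*v - 6*v^2 + 1)) du + (7*u^2*v + 40*u*v^2 + u - 30*v^3) dv.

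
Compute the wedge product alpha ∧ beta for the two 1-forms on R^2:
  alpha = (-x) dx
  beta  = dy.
alpha ∧ beta = (-x) dx ∧ dy

Distribute the wedge, using dx_i ∧ dx_j = -dx_j ∧ dx_i and dx_i ∧ dx_i = 0. For each pair (i, j) with i < j, the coefficient of dx_i ∧ dx_j in alpha ∧ beta is (alpha_i * beta_j - alpha_j * beta_i). Collecting: alpha ∧ beta = (-x) dx ∧ dy.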